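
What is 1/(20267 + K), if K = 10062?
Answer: 1/30329 ≈ 3.2972e-5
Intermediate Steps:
1/(20267 + K) = 1/(20267 + 10062) = 1/30329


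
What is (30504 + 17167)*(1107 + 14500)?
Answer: 744001297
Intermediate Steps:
(30504 + 17167)*(1107 + 14500) = 47671*15607 = 744001297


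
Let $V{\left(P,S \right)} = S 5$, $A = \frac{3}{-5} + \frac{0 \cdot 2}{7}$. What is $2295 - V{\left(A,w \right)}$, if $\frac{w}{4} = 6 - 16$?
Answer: $2495$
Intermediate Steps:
$A = - \frac{3}{5}$ ($A = 3 \left(- \frac{1}{5}\right) + 0 \cdot \frac{1}{7} = - \frac{3}{5} + 0 = - \frac{3}{5} \approx -0.6$)
$w = -40$ ($w = 4 \left(6 - 16\right) = 4 \left(-10\right) = -40$)
$V{\left(P,S \right)} = 5 S$
$2295 - V{\left(A,w \right)} = 2295 - 5 \left(-40\right) = 2295 - -200 = 2295 + 200 = 2495$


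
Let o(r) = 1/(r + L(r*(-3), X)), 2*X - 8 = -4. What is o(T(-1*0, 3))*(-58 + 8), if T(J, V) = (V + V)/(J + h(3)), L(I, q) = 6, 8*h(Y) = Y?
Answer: -25/11 ≈ -2.2727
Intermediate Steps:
X = 2 (X = 4 + (½)*(-4) = 4 - 2 = 2)
h(Y) = Y/8
T(J, V) = 2*V/(3/8 + J) (T(J, V) = (V + V)/(J + (⅛)*3) = (2*V)/(J + 3/8) = (2*V)/(3/8 + J) = 2*V/(3/8 + J))
o(r) = 1/(6 + r) (o(r) = 1/(r + 6) = 1/(6 + r))
o(T(-1*0, 3))*(-58 + 8) = (-58 + 8)/(6 + 16*3/(3 + 8*(-1*0))) = -50/(6 + 16*3/(3 + 8*0)) = -50/(6 + 16*3/(3 + 0)) = -50/(6 + 16*3/3) = -50/(6 + 16*3*(⅓)) = -50/(6 + 16) = -50/22 = (1/22)*(-50) = -25/11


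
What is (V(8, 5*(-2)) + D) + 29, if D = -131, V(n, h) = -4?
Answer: -106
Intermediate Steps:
(V(8, 5*(-2)) + D) + 29 = (-4 - 131) + 29 = -135 + 29 = -106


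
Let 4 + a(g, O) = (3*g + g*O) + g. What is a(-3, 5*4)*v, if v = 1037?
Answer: -78812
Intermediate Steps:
a(g, O) = -4 + 4*g + O*g (a(g, O) = -4 + ((3*g + g*O) + g) = -4 + ((3*g + O*g) + g) = -4 + (4*g + O*g) = -4 + 4*g + O*g)
a(-3, 5*4)*v = (-4 + 4*(-3) + (5*4)*(-3))*1037 = (-4 - 12 + 20*(-3))*1037 = (-4 - 12 - 60)*1037 = -76*1037 = -78812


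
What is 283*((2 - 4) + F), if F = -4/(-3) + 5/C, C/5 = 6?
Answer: -283/2 ≈ -141.50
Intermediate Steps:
C = 30 (C = 5*6 = 30)
F = 3/2 (F = -4/(-3) + 5/30 = -4*(-⅓) + 5*(1/30) = 4/3 + ⅙ = 3/2 ≈ 1.5000)
283*((2 - 4) + F) = 283*((2 - 4) + 3/2) = 283*(-2 + 3/2) = 283*(-½) = -283/2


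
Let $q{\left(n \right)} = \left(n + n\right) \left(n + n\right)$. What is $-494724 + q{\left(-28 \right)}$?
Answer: $-491588$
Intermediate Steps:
$q{\left(n \right)} = 4 n^{2}$ ($q{\left(n \right)} = 2 n 2 n = 4 n^{2}$)
$-494724 + q{\left(-28 \right)} = -494724 + 4 \left(-28\right)^{2} = -494724 + 4 \cdot 784 = -494724 + 3136 = -491588$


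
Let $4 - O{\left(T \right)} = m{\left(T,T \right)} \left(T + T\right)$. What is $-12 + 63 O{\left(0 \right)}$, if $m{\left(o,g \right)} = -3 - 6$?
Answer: $240$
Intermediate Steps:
$m{\left(o,g \right)} = -9$ ($m{\left(o,g \right)} = -3 - 6 = -9$)
$O{\left(T \right)} = 4 + 18 T$ ($O{\left(T \right)} = 4 - - 9 \left(T + T\right) = 4 - - 9 \cdot 2 T = 4 - - 18 T = 4 + 18 T$)
$-12 + 63 O{\left(0 \right)} = -12 + 63 \left(4 + 18 \cdot 0\right) = -12 + 63 \left(4 + 0\right) = -12 + 63 \cdot 4 = -12 + 252 = 240$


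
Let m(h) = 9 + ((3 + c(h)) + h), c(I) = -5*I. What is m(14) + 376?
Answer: 332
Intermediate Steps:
m(h) = 12 - 4*h (m(h) = 9 + ((3 - 5*h) + h) = 9 + (3 - 4*h) = 12 - 4*h)
m(14) + 376 = (12 - 4*14) + 376 = (12 - 56) + 376 = -44 + 376 = 332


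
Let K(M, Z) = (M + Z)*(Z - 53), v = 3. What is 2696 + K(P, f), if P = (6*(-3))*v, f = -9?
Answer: 6602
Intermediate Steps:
P = -54 (P = (6*(-3))*3 = -18*3 = -54)
K(M, Z) = (-53 + Z)*(M + Z) (K(M, Z) = (M + Z)*(-53 + Z) = (-53 + Z)*(M + Z))
2696 + K(P, f) = 2696 + ((-9)² - 53*(-54) - 53*(-9) - 54*(-9)) = 2696 + (81 + 2862 + 477 + 486) = 2696 + 3906 = 6602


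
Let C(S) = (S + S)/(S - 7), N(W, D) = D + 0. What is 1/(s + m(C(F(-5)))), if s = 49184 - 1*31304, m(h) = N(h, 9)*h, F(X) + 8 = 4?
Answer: 11/196752 ≈ 5.5908e-5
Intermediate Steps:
N(W, D) = D
F(X) = -4 (F(X) = -8 + 4 = -4)
C(S) = 2*S/(-7 + S) (C(S) = (2*S)/(-7 + S) = 2*S/(-7 + S))
m(h) = 9*h
s = 17880 (s = 49184 - 31304 = 17880)
1/(s + m(C(F(-5)))) = 1/(17880 + 9*(2*(-4)/(-7 - 4))) = 1/(17880 + 9*(2*(-4)/(-11))) = 1/(17880 + 9*(2*(-4)*(-1/11))) = 1/(17880 + 9*(8/11)) = 1/(17880 + 72/11) = 1/(196752/11) = 11/196752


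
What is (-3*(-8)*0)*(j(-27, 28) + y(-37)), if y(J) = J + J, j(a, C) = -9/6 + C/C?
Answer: 0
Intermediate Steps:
j(a, C) = -1/2 (j(a, C) = -9*1/6 + 1 = -3/2 + 1 = -1/2)
y(J) = 2*J
(-3*(-8)*0)*(j(-27, 28) + y(-37)) = (-3*(-8)*0)*(-1/2 + 2*(-37)) = (24*0)*(-1/2 - 74) = 0*(-149/2) = 0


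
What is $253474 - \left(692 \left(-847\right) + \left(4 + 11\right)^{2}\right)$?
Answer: $839373$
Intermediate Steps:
$253474 - \left(692 \left(-847\right) + \left(4 + 11\right)^{2}\right) = 253474 - \left(-586124 + 15^{2}\right) = 253474 - \left(-586124 + 225\right) = 253474 - -585899 = 253474 + 585899 = 839373$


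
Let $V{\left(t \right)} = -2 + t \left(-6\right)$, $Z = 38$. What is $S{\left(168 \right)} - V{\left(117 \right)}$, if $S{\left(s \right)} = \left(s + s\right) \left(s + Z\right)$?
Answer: $69920$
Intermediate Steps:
$V{\left(t \right)} = -2 - 6 t$
$S{\left(s \right)} = 2 s \left(38 + s\right)$ ($S{\left(s \right)} = \left(s + s\right) \left(s + 38\right) = 2 s \left(38 + s\right)$)
$S{\left(168 \right)} - V{\left(117 \right)} = 2 \cdot 168 \left(38 + 168\right) - \left(-2 - 702\right) = 2 \cdot 168 \cdot 206 - \left(-2 - 702\right) = 69216 - -704 = 69216 + 704 = 69920$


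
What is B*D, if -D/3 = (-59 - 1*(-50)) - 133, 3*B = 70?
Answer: 9940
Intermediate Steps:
B = 70/3 (B = (1/3)*70 = 70/3 ≈ 23.333)
D = 426 (D = -3*((-59 - 1*(-50)) - 133) = -3*((-59 + 50) - 133) = -3*(-9 - 133) = -3*(-142) = 426)
B*D = (70/3)*426 = 9940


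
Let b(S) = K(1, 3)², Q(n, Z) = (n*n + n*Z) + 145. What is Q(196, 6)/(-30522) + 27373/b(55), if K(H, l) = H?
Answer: 835438969/30522 ≈ 27372.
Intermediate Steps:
Q(n, Z) = 145 + n² + Z*n (Q(n, Z) = (n² + Z*n) + 145 = 145 + n² + Z*n)
b(S) = 1 (b(S) = 1² = 1)
Q(196, 6)/(-30522) + 27373/b(55) = (145 + 196² + 6*196)/(-30522) + 27373/1 = (145 + 38416 + 1176)*(-1/30522) + 27373*1 = 39737*(-1/30522) + 27373 = -39737/30522 + 27373 = 835438969/30522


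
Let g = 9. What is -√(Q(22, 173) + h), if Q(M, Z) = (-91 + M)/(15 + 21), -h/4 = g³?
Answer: -I*√105045/6 ≈ -54.018*I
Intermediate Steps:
h = -2916 (h = -4*9³ = -4*729 = -2916)
Q(M, Z) = -91/36 + M/36 (Q(M, Z) = (-91 + M)/36 = (-91 + M)*(1/36) = -91/36 + M/36)
-√(Q(22, 173) + h) = -√((-91/36 + (1/36)*22) - 2916) = -√((-91/36 + 11/18) - 2916) = -√(-23/12 - 2916) = -√(-35015/12) = -I*√105045/6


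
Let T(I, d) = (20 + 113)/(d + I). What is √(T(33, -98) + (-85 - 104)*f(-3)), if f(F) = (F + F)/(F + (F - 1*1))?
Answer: I*√693095/65 ≈ 12.808*I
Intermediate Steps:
T(I, d) = 133/(I + d)
f(F) = 2*F/(-1 + 2*F) (f(F) = (2*F)/(F + (F - 1)) = (2*F)/(F + (-1 + F)) = (2*F)/(-1 + 2*F) = 2*F/(-1 + 2*F))
√(T(33, -98) + (-85 - 104)*f(-3)) = √(133/(33 - 98) + (-85 - 104)*(2*(-3)/(-1 + 2*(-3)))) = √(133/(-65) - 378*(-3)/(-1 - 6)) = √(133*(-1/65) - 378*(-3)/(-7)) = √(-133/65 - 378*(-3)*(-1)/7) = √(-133/65 - 189*6/7) = √(-133/65 - 162) = √(-10663/65) = I*√693095/65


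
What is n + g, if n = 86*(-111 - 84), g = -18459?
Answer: -35229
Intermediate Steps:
n = -16770 (n = 86*(-195) = -16770)
n + g = -16770 - 18459 = -35229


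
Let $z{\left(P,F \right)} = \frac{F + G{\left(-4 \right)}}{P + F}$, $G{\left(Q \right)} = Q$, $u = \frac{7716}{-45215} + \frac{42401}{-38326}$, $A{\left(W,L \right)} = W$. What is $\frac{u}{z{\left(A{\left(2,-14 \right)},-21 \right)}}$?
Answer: $- \frac{42044807989}{43322752250} \approx -0.9705$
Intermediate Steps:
$u = - \frac{2212884631}{1732910090}$ ($u = 7716 \left(- \frac{1}{45215}\right) + 42401 \left(- \frac{1}{38326}\right) = - \frac{7716}{45215} - \frac{42401}{38326} = - \frac{2212884631}{1732910090} \approx -1.277$)
$z{\left(P,F \right)} = \frac{-4 + F}{F + P}$ ($z{\left(P,F \right)} = \frac{F - 4}{P + F} = \frac{-4 + F}{F + P}$)
$\frac{u}{z{\left(A{\left(2,-14 \right)},-21 \right)}} = - \frac{2212884631}{1732910090 \frac{-4 - 21}{-21 + 2}} = - \frac{2212884631}{1732910090 \frac{1}{-19} \left(-25\right)} = - \frac{2212884631}{1732910090 \left(\left(- \frac{1}{19}\right) \left(-25\right)\right)} = - \frac{2212884631}{1732910090 \cdot \frac{25}{19}} = \left(- \frac{2212884631}{1732910090}\right) \frac{19}{25} = - \frac{42044807989}{43322752250}$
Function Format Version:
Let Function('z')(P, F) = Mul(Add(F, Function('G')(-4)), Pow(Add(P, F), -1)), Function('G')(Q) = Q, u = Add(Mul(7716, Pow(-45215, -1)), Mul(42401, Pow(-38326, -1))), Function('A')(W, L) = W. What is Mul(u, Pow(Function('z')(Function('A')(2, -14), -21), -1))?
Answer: Rational(-42044807989, 43322752250) ≈ -0.97050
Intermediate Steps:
u = Rational(-2212884631, 1732910090) (u = Add(Mul(7716, Rational(-1, 45215)), Mul(42401, Rational(-1, 38326))) = Add(Rational(-7716, 45215), Rational(-42401, 38326)) = Rational(-2212884631, 1732910090) ≈ -1.2770)
Function('z')(P, F) = Mul(Pow(Add(F, P), -1), Add(-4, F)) (Function('z')(P, F) = Mul(Add(F, -4), Pow(Add(P, F), -1)) = Mul(Add(-4, F), Pow(Add(F, P), -1)) = Mul(Pow(Add(F, P), -1), Add(-4, F)))
Mul(u, Pow(Function('z')(Function('A')(2, -14), -21), -1)) = Mul(Rational(-2212884631, 1732910090), Pow(Mul(Pow(Add(-21, 2), -1), Add(-4, -21)), -1)) = Mul(Rational(-2212884631, 1732910090), Pow(Mul(Pow(-19, -1), -25), -1)) = Mul(Rational(-2212884631, 1732910090), Pow(Mul(Rational(-1, 19), -25), -1)) = Mul(Rational(-2212884631, 1732910090), Pow(Rational(25, 19), -1)) = Mul(Rational(-2212884631, 1732910090), Rational(19, 25)) = Rational(-42044807989, 43322752250)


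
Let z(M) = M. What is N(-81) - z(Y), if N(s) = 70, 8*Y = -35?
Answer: 595/8 ≈ 74.375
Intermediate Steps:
Y = -35/8 (Y = (⅛)*(-35) = -35/8 ≈ -4.3750)
N(-81) - z(Y) = 70 - 1*(-35/8) = 70 + 35/8 = 595/8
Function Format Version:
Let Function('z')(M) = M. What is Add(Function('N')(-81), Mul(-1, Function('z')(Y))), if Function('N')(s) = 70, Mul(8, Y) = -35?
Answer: Rational(595, 8) ≈ 74.375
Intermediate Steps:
Y = Rational(-35, 8) (Y = Mul(Rational(1, 8), -35) = Rational(-35, 8) ≈ -4.3750)
Add(Function('N')(-81), Mul(-1, Function('z')(Y))) = Add(70, Mul(-1, Rational(-35, 8))) = Add(70, Rational(35, 8)) = Rational(595, 8)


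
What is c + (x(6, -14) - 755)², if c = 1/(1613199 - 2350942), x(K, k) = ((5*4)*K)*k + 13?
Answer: 4327662408411/737743 ≈ 5.8661e+6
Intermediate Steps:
x(K, k) = 13 + 20*K*k (x(K, k) = (20*K)*k + 13 = 20*K*k + 13 = 13 + 20*K*k)
c = -1/737743 (c = 1/(-737743) = -1/737743 ≈ -1.3555e-6)
c + (x(6, -14) - 755)² = -1/737743 + ((13 + 20*6*(-14)) - 755)² = -1/737743 + ((13 - 1680) - 755)² = -1/737743 + (-1667 - 755)² = -1/737743 + (-2422)² = -1/737743 + 5866084 = 4327662408411/737743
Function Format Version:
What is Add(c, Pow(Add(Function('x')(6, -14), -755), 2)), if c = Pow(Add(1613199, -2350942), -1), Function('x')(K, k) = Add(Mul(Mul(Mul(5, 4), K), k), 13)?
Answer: Rational(4327662408411, 737743) ≈ 5.8661e+6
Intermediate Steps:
Function('x')(K, k) = Add(13, Mul(20, K, k)) (Function('x')(K, k) = Add(Mul(Mul(20, K), k), 13) = Add(Mul(20, K, k), 13) = Add(13, Mul(20, K, k)))
c = Rational(-1, 737743) (c = Pow(-737743, -1) = Rational(-1, 737743) ≈ -1.3555e-6)
Add(c, Pow(Add(Function('x')(6, -14), -755), 2)) = Add(Rational(-1, 737743), Pow(Add(Add(13, Mul(20, 6, -14)), -755), 2)) = Add(Rational(-1, 737743), Pow(Add(Add(13, -1680), -755), 2)) = Add(Rational(-1, 737743), Pow(Add(-1667, -755), 2)) = Add(Rational(-1, 737743), Pow(-2422, 2)) = Add(Rational(-1, 737743), 5866084) = Rational(4327662408411, 737743)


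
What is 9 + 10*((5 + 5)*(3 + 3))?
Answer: 609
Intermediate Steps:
9 + 10*((5 + 5)*(3 + 3)) = 9 + 10*(10*6) = 9 + 10*60 = 9 + 600 = 609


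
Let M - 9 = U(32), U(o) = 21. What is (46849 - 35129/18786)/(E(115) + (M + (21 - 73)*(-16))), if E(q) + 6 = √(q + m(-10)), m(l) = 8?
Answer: 376670039180/6881433909 - 880070185*√123/13762867818 ≈ 54.028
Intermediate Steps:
M = 30 (M = 9 + 21 = 30)
E(q) = -6 + √(8 + q) (E(q) = -6 + √(q + 8) = -6 + √(8 + q))
(46849 - 35129/18786)/(E(115) + (M + (21 - 73)*(-16))) = (46849 - 35129/18786)/((-6 + √(8 + 115)) + (30 + (21 - 73)*(-16))) = (46849 - 35129*1/18786)/((-6 + √123) + (30 - 52*(-16))) = (46849 - 35129/18786)/((-6 + √123) + (30 + 832)) = 880070185/(18786*((-6 + √123) + 862)) = 880070185/(18786*(856 + √123))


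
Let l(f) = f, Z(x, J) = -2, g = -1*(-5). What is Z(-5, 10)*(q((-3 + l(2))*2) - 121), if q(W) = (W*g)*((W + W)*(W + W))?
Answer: 562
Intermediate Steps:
g = 5
q(W) = 20*W**3 (q(W) = (W*5)*((W + W)*(W + W)) = (5*W)*((2*W)*(2*W)) = (5*W)*(4*W**2) = 20*W**3)
Z(-5, 10)*(q((-3 + l(2))*2) - 121) = -2*(20*((-3 + 2)*2)**3 - 121) = -2*(20*(-1*2)**3 - 121) = -2*(20*(-2)**3 - 121) = -2*(20*(-8) - 121) = -2*(-160 - 121) = -2*(-281) = 562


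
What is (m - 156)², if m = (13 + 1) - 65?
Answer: 42849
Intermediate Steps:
m = -51 (m = 14 - 65 = -51)
(m - 156)² = (-51 - 156)² = (-207)² = 42849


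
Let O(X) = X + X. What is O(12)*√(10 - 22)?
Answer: 48*I*√3 ≈ 83.138*I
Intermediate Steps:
O(X) = 2*X
O(12)*√(10 - 22) = (2*12)*√(10 - 22) = 24*√(-12) = 24*(2*I*√3) = 48*I*√3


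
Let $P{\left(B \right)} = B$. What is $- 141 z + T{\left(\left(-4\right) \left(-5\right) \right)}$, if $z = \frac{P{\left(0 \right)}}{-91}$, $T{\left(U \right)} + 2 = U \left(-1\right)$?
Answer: $-22$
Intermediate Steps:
$T{\left(U \right)} = -2 - U$ ($T{\left(U \right)} = -2 + U \left(-1\right) = -2 - U$)
$z = 0$ ($z = \frac{0}{-91} = 0 \left(- \frac{1}{91}\right) = 0$)
$- 141 z + T{\left(\left(-4\right) \left(-5\right) \right)} = \left(-141\right) 0 - \left(2 - -20\right) = 0 - 22 = -22$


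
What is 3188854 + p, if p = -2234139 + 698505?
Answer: 1653220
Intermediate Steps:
p = -1535634
3188854 + p = 3188854 - 1535634 = 1653220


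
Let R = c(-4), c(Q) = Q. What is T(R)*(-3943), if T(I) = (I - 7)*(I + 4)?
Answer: 0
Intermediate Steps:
R = -4
T(I) = (-7 + I)*(4 + I)
T(R)*(-3943) = (-28 + (-4)² - 3*(-4))*(-3943) = (-28 + 16 + 12)*(-3943) = 0*(-3943) = 0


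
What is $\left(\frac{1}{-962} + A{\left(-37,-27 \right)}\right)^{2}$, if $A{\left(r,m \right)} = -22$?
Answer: $\frac{447957225}{925444} \approx 484.05$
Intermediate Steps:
$\left(\frac{1}{-962} + A{\left(-37,-27 \right)}\right)^{2} = \left(\frac{1}{-962} - 22\right)^{2} = \left(- \frac{1}{962} - 22\right)^{2} = \left(- \frac{21165}{962}\right)^{2} = \frac{447957225}{925444}$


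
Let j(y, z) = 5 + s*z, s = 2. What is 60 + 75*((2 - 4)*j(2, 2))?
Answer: -1290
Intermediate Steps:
j(y, z) = 5 + 2*z
60 + 75*((2 - 4)*j(2, 2)) = 60 + 75*((2 - 4)*(5 + 2*2)) = 60 + 75*(-2*(5 + 4)) = 60 + 75*(-2*9) = 60 + 75*(-18) = 60 - 1350 = -1290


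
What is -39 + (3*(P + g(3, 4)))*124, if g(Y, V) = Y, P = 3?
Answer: 2193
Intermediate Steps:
-39 + (3*(P + g(3, 4)))*124 = -39 + (3*(3 + 3))*124 = -39 + (3*6)*124 = -39 + 18*124 = -39 + 2232 = 2193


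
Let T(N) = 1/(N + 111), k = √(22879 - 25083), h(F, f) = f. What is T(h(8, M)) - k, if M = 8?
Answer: 1/119 - 2*I*√551 ≈ 0.0084034 - 46.947*I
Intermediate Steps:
k = 2*I*√551 (k = √(-2204) = 2*I*√551 ≈ 46.947*I)
T(N) = 1/(111 + N)
T(h(8, M)) - k = 1/(111 + 8) - 2*I*√551 = 1/119 - 2*I*√551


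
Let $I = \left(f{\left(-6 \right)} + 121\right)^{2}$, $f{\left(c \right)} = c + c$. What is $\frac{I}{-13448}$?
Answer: $- \frac{11881}{13448} \approx -0.88348$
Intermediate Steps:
$f{\left(c \right)} = 2 c$
$I = 11881$ ($I = \left(2 \left(-6\right) + 121\right)^{2} = \left(-12 + 121\right)^{2} = 109^{2} = 11881$)
$\frac{I}{-13448} = \frac{11881}{-13448} = 11881 \left(- \frac{1}{13448}\right) = - \frac{11881}{13448}$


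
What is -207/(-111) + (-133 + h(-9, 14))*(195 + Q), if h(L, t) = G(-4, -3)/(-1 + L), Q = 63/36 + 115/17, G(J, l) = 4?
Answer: -341509221/12580 ≈ -27147.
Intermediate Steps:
Q = 579/68 (Q = 63*(1/36) + 115*(1/17) = 7/4 + 115/17 = 579/68 ≈ 8.5147)
h(L, t) = 4/(-1 + L)
-207/(-111) + (-133 + h(-9, 14))*(195 + Q) = -207/(-111) + (-133 + 4/(-1 - 9))*(195 + 579/68) = -207*(-1/111) + (-133 + 4/(-10))*(13839/68) = 69/37 + (-133 + 4*(-⅒))*(13839/68) = 69/37 + (-133 - ⅖)*(13839/68) = 69/37 - 667/5*13839/68 = 69/37 - 9230613/340 = -341509221/12580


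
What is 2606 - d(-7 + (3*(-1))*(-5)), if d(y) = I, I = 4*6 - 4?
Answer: 2586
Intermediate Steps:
I = 20 (I = 24 - 4 = 20)
d(y) = 20
2606 - d(-7 + (3*(-1))*(-5)) = 2606 - 1*20 = 2606 - 20 = 2586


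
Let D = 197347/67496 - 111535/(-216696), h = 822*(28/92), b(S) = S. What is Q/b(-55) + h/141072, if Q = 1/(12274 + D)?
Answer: 13442576440278101/7586546761082206520 ≈ 0.0017719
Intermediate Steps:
h = 5754/23 (h = 822*(28*(1/92)) = 822*(7/23) = 5754/23 ≈ 250.17)
D = 785819873/228533019 (D = 197347*(1/67496) - 111535*(-1/216696) = 197347/67496 + 111535/216696 = 785819873/228533019 ≈ 3.4385)
Q = 228533019/2805800095079 (Q = 1/(12274 + 785819873/228533019) = 1/(2805800095079/228533019) = 228533019/2805800095079 ≈ 8.1450e-5)
Q/b(-55) + h/141072 = (228533019/2805800095079)/(-55) + (5754/23)/141072 = (228533019/2805800095079)*(-1/55) + (5754/23)*(1/141072) = -20775729/14029000475395 + 959/540776 = 13442576440278101/7586546761082206520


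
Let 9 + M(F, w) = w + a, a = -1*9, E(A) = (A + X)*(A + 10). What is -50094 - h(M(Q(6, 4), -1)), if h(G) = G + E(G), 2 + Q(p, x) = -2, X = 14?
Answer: -50120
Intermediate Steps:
Q(p, x) = -4 (Q(p, x) = -2 - 2 = -4)
E(A) = (10 + A)*(14 + A) (E(A) = (A + 14)*(A + 10) = (14 + A)*(10 + A) = (10 + A)*(14 + A))
a = -9
M(F, w) = -18 + w (M(F, w) = -9 + (w - 9) = -9 + (-9 + w) = -18 + w)
h(G) = 140 + G² + 25*G (h(G) = G + (140 + G² + 24*G) = 140 + G² + 25*G)
-50094 - h(M(Q(6, 4), -1)) = -50094 - (140 + (-18 - 1)² + 25*(-18 - 1)) = -50094 - (140 + (-19)² + 25*(-19)) = -50094 - (140 + 361 - 475) = -50094 - 1*26 = -50094 - 26 = -50120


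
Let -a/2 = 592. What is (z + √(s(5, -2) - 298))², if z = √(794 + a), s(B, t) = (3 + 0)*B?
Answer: -673 - 2*√110370 ≈ -1337.4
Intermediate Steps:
s(B, t) = 3*B
a = -1184 (a = -2*592 = -1184)
z = I*√390 (z = √(794 - 1184) = √(-390) = I*√390 ≈ 19.748*I)
(z + √(s(5, -2) - 298))² = (I*√390 + √(3*5 - 298))² = (I*√390 + √(15 - 298))² = (I*√390 + √(-283))² = (I*√390 + I*√283)² = (I*√283 + I*√390)²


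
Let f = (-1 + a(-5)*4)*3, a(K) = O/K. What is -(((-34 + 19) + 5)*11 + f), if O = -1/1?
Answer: 553/5 ≈ 110.60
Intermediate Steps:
O = -1 (O = -1*1 = -1)
a(K) = -1/K
f = -⅗ (f = (-1 - 1/(-5)*4)*3 = (-1 - 1*(-⅕)*4)*3 = (-1 + (⅕)*4)*3 = (-1 + ⅘)*3 = -⅕*3 = -⅗ ≈ -0.60000)
-(((-34 + 19) + 5)*11 + f) = -(((-34 + 19) + 5)*11 - ⅗) = -((-15 + 5)*11 - ⅗) = -(-10*11 - ⅗) = -(-110 - ⅗) = -1*(-553/5) = 553/5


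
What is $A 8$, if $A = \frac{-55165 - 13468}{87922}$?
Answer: $- \frac{274532}{43961} \approx -6.2449$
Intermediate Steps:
$A = - \frac{68633}{87922}$ ($A = \left(-68633\right) \frac{1}{87922} = - \frac{68633}{87922} \approx -0.78061$)
$A 8 = \left(- \frac{68633}{87922}\right) 8 = - \frac{274532}{43961}$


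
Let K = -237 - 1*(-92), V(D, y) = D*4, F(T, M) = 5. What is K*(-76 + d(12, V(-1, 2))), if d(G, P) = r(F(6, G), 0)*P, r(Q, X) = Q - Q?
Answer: 11020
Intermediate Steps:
V(D, y) = 4*D
r(Q, X) = 0
d(G, P) = 0 (d(G, P) = 0*P = 0)
K = -145 (K = -237 + 92 = -145)
K*(-76 + d(12, V(-1, 2))) = -145*(-76 + 0) = -145*(-76) = 11020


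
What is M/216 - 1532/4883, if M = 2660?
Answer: 3164467/263682 ≈ 12.001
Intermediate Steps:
M/216 - 1532/4883 = 2660/216 - 1532/4883 = 2660*(1/216) - 1532*1/4883 = 665/54 - 1532/4883 = 3164467/263682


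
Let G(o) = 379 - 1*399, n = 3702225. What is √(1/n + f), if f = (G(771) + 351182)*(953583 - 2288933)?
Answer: I*√257091805482404710869411/740445 ≈ 6.8478e+5*I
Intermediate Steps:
G(o) = -20 (G(o) = 379 - 399 = -20)
f = -468924176700 (f = (-20 + 351182)*(953583 - 2288933) = 351162*(-1335350) = -468924176700)
√(1/n + f) = √(1/3702225 - 468924176700) = √(-1736062810083157499/3702225) = I*√257091805482404710869411/740445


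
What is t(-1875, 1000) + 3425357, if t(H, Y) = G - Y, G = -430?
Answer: 3423927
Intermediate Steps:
t(H, Y) = -430 - Y
t(-1875, 1000) + 3425357 = (-430 - 1*1000) + 3425357 = (-430 - 1000) + 3425357 = -1430 + 3425357 = 3423927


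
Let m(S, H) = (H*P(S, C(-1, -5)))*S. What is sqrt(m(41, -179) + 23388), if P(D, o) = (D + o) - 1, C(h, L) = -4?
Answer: 4*I*sqrt(15051) ≈ 490.73*I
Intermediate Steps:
P(D, o) = -1 + D + o
m(S, H) = H*S*(-5 + S) (m(S, H) = (H*(-1 + S - 4))*S = (H*(-5 + S))*S = H*S*(-5 + S))
sqrt(m(41, -179) + 23388) = sqrt(-179*41*(-5 + 41) + 23388) = sqrt(-179*41*36 + 23388) = sqrt(-264204 + 23388) = sqrt(-240816) = 4*I*sqrt(15051)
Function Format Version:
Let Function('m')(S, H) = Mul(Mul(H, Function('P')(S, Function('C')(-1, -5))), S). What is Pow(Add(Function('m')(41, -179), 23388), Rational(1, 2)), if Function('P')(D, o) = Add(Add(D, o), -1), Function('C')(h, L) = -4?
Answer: Mul(4, I, Pow(15051, Rational(1, 2))) ≈ Mul(490.73, I)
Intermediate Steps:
Function('P')(D, o) = Add(-1, D, o)
Function('m')(S, H) = Mul(H, S, Add(-5, S)) (Function('m')(S, H) = Mul(Mul(H, Add(-1, S, -4)), S) = Mul(Mul(H, Add(-5, S)), S) = Mul(H, S, Add(-5, S)))
Pow(Add(Function('m')(41, -179), 23388), Rational(1, 2)) = Pow(Add(Mul(-179, 41, Add(-5, 41)), 23388), Rational(1, 2)) = Pow(Add(Mul(-179, 41, 36), 23388), Rational(1, 2)) = Pow(Add(-264204, 23388), Rational(1, 2)) = Pow(-240816, Rational(1, 2)) = Mul(4, I, Pow(15051, Rational(1, 2)))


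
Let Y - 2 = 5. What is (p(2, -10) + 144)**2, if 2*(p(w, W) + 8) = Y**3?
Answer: 378225/4 ≈ 94556.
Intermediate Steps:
Y = 7 (Y = 2 + 5 = 7)
p(w, W) = 327/2 (p(w, W) = -8 + (1/2)*7**3 = -8 + (1/2)*343 = -8 + 343/2 = 327/2)
(p(2, -10) + 144)**2 = (327/2 + 144)**2 = (615/2)**2 = 378225/4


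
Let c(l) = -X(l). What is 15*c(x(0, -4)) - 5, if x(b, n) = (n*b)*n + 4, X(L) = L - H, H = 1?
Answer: -50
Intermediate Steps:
X(L) = -1 + L (X(L) = L - 1*1 = L - 1 = -1 + L)
x(b, n) = 4 + b*n**2 (x(b, n) = (b*n)*n + 4 = b*n**2 + 4 = 4 + b*n**2)
c(l) = 1 - l (c(l) = -(-1 + l) = 1 - l)
15*c(x(0, -4)) - 5 = 15*(1 - (4 + 0*(-4)**2)) - 5 = 15*(1 - (4 + 0*16)) - 5 = 15*(1 - (4 + 0)) - 5 = 15*(1 - 1*4) - 5 = 15*(1 - 4) - 5 = 15*(-3) - 5 = -45 - 5 = -50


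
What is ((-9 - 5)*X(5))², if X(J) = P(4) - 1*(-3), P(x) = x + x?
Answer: 23716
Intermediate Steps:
P(x) = 2*x
X(J) = 11 (X(J) = 2*4 - 1*(-3) = 8 + 3 = 11)
((-9 - 5)*X(5))² = ((-9 - 5)*11)² = (-14*11)² = (-154)² = 23716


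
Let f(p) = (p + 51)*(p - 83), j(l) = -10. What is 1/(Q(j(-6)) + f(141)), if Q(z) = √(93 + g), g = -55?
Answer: 5568/62005229 - √38/124010458 ≈ 8.9749e-5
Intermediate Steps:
Q(z) = √38 (Q(z) = √(93 - 55) = √38)
f(p) = (-83 + p)*(51 + p) (f(p) = (51 + p)*(-83 + p) = (-83 + p)*(51 + p))
1/(Q(j(-6)) + f(141)) = 1/(√38 + (-4233 + 141² - 32*141)) = 1/(√38 + (-4233 + 19881 - 4512)) = 1/(√38 + 11136) = 1/(11136 + √38)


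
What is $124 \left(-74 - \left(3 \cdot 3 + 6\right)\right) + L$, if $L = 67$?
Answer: $-10969$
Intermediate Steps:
$124 \left(-74 - \left(3 \cdot 3 + 6\right)\right) + L = 124 \left(-74 - \left(3 \cdot 3 + 6\right)\right) + 67 = 124 \left(-74 - \left(9 + 6\right)\right) + 67 = 124 \left(-74 - 15\right) + 67 = 124 \left(-89\right) + 67 = -11036 + 67 = -10969$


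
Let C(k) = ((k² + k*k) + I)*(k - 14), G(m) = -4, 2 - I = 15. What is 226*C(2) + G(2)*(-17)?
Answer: 13628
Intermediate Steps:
I = -13 (I = 2 - 1*15 = 2 - 15 = -13)
C(k) = (-14 + k)*(-13 + 2*k²) (C(k) = ((k² + k*k) - 13)*(k - 14) = ((k² + k²) - 13)*(-14 + k) = (2*k² - 13)*(-14 + k) = (-13 + 2*k²)*(-14 + k) = (-14 + k)*(-13 + 2*k²))
226*C(2) + G(2)*(-17) = 226*(182 - 28*2² - 13*2 + 2*2³) - 4*(-17) = 226*(182 - 28*4 - 26 + 2*8) + 68 = 226*(182 - 112 - 26 + 16) + 68 = 226*60 + 68 = 13560 + 68 = 13628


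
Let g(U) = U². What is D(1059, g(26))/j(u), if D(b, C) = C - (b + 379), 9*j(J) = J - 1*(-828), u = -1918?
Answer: 3429/545 ≈ 6.2917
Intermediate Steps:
j(J) = 92 + J/9 (j(J) = (J - 1*(-828))/9 = (J + 828)/9 = (828 + J)/9 = 92 + J/9)
D(b, C) = -379 + C - b (D(b, C) = C - (379 + b) = C + (-379 - b) = -379 + C - b)
D(1059, g(26))/j(u) = (-379 + 26² - 1*1059)/(92 + (⅑)*(-1918)) = (-379 + 676 - 1059)/(92 - 1918/9) = -762/(-1090/9) = -762*(-9/1090) = 3429/545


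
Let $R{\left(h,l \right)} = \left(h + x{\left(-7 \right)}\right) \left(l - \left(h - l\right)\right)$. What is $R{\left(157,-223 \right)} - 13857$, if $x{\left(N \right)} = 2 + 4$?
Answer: $-112146$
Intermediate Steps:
$x{\left(N \right)} = 6$
$R{\left(h,l \right)} = \left(6 + h\right) \left(- h + 2 l\right)$ ($R{\left(h,l \right)} = \left(h + 6\right) \left(l - \left(h - l\right)\right) = \left(6 + h\right) \left(- h + 2 l\right)$)
$R{\left(157,-223 \right)} - 13857 = \left(- 157^{2} - 942 + 12 \left(-223\right) + 2 \cdot 157 \left(-223\right)\right) - 13857 = \left(\left(-1\right) 24649 - 942 - 2676 - 70022\right) - 13857 = \left(-24649 - 942 - 2676 - 70022\right) - 13857 = -98289 - 13857 = -112146$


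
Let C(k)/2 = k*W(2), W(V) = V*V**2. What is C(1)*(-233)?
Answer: -3728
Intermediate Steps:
W(V) = V**3
C(k) = 16*k (C(k) = 2*(k*2**3) = 2*(k*8) = 2*(8*k) = 16*k)
C(1)*(-233) = (16*1)*(-233) = 16*(-233) = -3728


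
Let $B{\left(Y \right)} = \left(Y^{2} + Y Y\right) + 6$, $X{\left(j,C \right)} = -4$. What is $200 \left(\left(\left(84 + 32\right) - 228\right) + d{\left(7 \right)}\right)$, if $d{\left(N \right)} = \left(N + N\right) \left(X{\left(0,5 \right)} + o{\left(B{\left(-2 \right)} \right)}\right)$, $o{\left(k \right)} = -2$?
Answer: $-39200$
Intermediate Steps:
$B{\left(Y \right)} = 6 + 2 Y^{2}$ ($B{\left(Y \right)} = \left(Y^{2} + Y^{2}\right) + 6 = 2 Y^{2} + 6 = 6 + 2 Y^{2}$)
$d{\left(N \right)} = - 12 N$ ($d{\left(N \right)} = \left(N + N\right) \left(-4 - 2\right) = 2 N \left(-6\right) = - 12 N$)
$200 \left(\left(\left(84 + 32\right) - 228\right) + d{\left(7 \right)}\right) = 200 \left(\left(\left(84 + 32\right) - 228\right) - 84\right) = 200 \left(\left(116 - 228\right) - 84\right) = 200 \left(-112 - 84\right) = 200 \left(-196\right) = -39200$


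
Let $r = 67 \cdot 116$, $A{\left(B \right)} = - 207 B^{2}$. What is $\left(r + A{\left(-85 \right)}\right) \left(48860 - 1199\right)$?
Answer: $-70910178783$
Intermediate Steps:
$r = 7772$
$\left(r + A{\left(-85 \right)}\right) \left(48860 - 1199\right) = \left(7772 - 207 \left(-85\right)^{2}\right) \left(48860 - 1199\right) = \left(7772 - 1495575\right) 47661 = \left(-1487803\right) 47661 = -70910178783$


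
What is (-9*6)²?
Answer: 2916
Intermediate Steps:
(-9*6)² = (-54)² = 2916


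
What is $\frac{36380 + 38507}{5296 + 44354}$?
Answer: $\frac{74887}{49650} \approx 1.5083$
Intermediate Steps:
$\frac{36380 + 38507}{5296 + 44354} = \frac{74887}{49650}$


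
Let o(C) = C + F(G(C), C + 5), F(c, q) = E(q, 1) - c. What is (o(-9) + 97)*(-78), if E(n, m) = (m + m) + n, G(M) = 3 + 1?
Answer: -6396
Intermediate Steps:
G(M) = 4
E(n, m) = n + 2*m (E(n, m) = 2*m + n = n + 2*m)
F(c, q) = 2 + q - c (F(c, q) = (q + 2*1) - c = (q + 2) - c = (2 + q) - c = 2 + q - c)
o(C) = 3 + 2*C (o(C) = C + (2 + (C + 5) - 1*4) = C + (2 + (5 + C) - 4) = C + (3 + C) = 3 + 2*C)
(o(-9) + 97)*(-78) = ((3 + 2*(-9)) + 97)*(-78) = ((3 - 18) + 97)*(-78) = (-15 + 97)*(-78) = 82*(-78) = -6396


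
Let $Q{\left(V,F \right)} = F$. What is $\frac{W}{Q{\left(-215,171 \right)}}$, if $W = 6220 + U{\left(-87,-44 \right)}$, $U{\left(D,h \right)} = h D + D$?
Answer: $\frac{9961}{171} \approx 58.251$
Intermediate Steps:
$U{\left(D,h \right)} = D + D h$ ($U{\left(D,h \right)} = D h + D = D + D h$)
$W = 9961$ ($W = 6220 - 87 \left(1 - 44\right) = 6220 - -3741 = 6220 + 3741 = 9961$)
$\frac{W}{Q{\left(-215,171 \right)}} = \frac{9961}{171}$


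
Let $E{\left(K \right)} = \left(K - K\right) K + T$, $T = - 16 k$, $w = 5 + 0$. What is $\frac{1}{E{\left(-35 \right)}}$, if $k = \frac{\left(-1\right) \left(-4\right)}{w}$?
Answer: $- \frac{5}{64} \approx -0.078125$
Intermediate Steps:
$w = 5$
$k = \frac{4}{5}$ ($k = \frac{\left(-1\right) \left(-4\right)}{5} = 4 \cdot \frac{1}{5} = \frac{4}{5} \approx 0.8$)
$T = - \frac{64}{5}$ ($T = \left(-16\right) \frac{4}{5} = - \frac{64}{5} \approx -12.8$)
$E{\left(K \right)} = - \frac{64}{5}$ ($E{\left(K \right)} = \left(K - K\right) K - \frac{64}{5} = 0 K - \frac{64}{5} = 0 - \frac{64}{5} = - \frac{64}{5}$)
$\frac{1}{E{\left(-35 \right)}} = \frac{1}{- \frac{64}{5}} = - \frac{5}{64}$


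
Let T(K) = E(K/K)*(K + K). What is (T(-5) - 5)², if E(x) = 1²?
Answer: 225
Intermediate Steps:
E(x) = 1
T(K) = 2*K (T(K) = 1*(K + K) = 1*(2*K) = 2*K)
(T(-5) - 5)² = (2*(-5) - 5)² = (-10 - 5)² = (-15)² = 225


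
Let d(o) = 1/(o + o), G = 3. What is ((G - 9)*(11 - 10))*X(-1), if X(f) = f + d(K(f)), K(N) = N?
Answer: 9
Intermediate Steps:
d(o) = 1/(2*o)
X(f) = f + 1/(2*f)
((G - 9)*(11 - 10))*X(-1) = ((3 - 9)*(11 - 10))*(-1 + (1/2)/(-1)) = (-6*1)*(-1 + (1/2)*(-1)) = -6*(-1 - 1/2) = -6*(-3/2) = 9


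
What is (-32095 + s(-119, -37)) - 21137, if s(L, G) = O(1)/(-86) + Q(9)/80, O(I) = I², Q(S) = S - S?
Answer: -4577953/86 ≈ -53232.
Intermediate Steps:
Q(S) = 0
s(L, G) = -1/86 (s(L, G) = 1²/(-86) + 0/80 = 1*(-1/86) + 0*(1/80) = -1/86 + 0 = -1/86)
(-32095 + s(-119, -37)) - 21137 = (-32095 - 1/86) - 21137 = -2760171/86 - 21137 = -4577953/86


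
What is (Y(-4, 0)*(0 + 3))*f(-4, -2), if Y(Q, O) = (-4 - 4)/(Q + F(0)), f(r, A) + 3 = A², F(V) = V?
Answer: 6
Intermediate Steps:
f(r, A) = -3 + A²
Y(Q, O) = -8/Q (Y(Q, O) = (-4 - 4)/(Q + 0) = -8/Q)
(Y(-4, 0)*(0 + 3))*f(-4, -2) = ((-8/(-4))*(0 + 3))*(-3 + (-2)²) = (-8*(-¼)*3)*(-3 + 4) = (2*3)*1 = 6*1 = 6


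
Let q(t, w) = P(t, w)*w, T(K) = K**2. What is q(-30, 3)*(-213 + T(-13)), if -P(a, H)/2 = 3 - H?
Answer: 0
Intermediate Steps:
P(a, H) = -6 + 2*H (P(a, H) = -2*(3 - H) = -6 + 2*H)
q(t, w) = w*(-6 + 2*w) (q(t, w) = (-6 + 2*w)*w = w*(-6 + 2*w))
q(-30, 3)*(-213 + T(-13)) = (2*3*(-3 + 3))*(-213 + (-13)**2) = (2*3*0)*(-213 + 169) = 0*(-44) = 0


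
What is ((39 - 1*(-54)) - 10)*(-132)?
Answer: -10956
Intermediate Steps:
((39 - 1*(-54)) - 10)*(-132) = ((39 + 54) - 10)*(-132) = (93 - 10)*(-132) = 83*(-132) = -10956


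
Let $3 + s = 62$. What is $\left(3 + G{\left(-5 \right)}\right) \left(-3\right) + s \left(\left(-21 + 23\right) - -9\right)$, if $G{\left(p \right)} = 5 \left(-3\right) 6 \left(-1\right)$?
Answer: $370$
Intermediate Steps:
$s = 59$ ($s = -3 + 62 = 59$)
$G{\left(p \right)} = 90$ ($G{\left(p \right)} = \left(-15\right) 6 \left(-1\right) = \left(-90\right) \left(-1\right) = 90$)
$\left(3 + G{\left(-5 \right)}\right) \left(-3\right) + s \left(\left(-21 + 23\right) - -9\right) = \left(3 + 90\right) \left(-3\right) + 59 \left(\left(-21 + 23\right) - -9\right) = 93 \left(-3\right) + 59 \left(2 + 9\right) = -279 + 59 \cdot 11 = -279 + 649 = 370$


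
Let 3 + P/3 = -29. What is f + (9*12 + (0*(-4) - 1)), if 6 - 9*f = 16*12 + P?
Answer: 97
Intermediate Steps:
P = -96 (P = -9 + 3*(-29) = -9 - 87 = -96)
f = -10 (f = ⅔ - (16*12 - 96)/9 = ⅔ - (192 - 96)/9 = ⅔ - ⅑*96 = ⅔ - 32/3 = -10)
f + (9*12 + (0*(-4) - 1)) = -10 + (9*12 + (0*(-4) - 1)) = -10 + (108 + (0 - 1)) = -10 + (108 - 1) = -10 + 107 = 97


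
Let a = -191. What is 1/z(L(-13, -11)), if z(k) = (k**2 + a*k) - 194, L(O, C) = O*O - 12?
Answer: -1/5532 ≈ -0.00018077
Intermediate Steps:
L(O, C) = -12 + O**2 (L(O, C) = O**2 - 12 = -12 + O**2)
z(k) = -194 + k**2 - 191*k (z(k) = (k**2 - 191*k) - 194 = -194 + k**2 - 191*k)
1/z(L(-13, -11)) = 1/(-194 + (-12 + (-13)**2)**2 - 191*(-12 + (-13)**2)) = 1/(-194 + (-12 + 169)**2 - 191*(-12 + 169)) = 1/(-194 + 157**2 - 191*157) = 1/(-194 + 24649 - 29987) = 1/(-5532) = -1/5532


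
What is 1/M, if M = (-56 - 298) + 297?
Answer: -1/57 ≈ -0.017544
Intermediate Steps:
M = -57 (M = -354 + 297 = -57)
1/M = 1/(-57) = -1/57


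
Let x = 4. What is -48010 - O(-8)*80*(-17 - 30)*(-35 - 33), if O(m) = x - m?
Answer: -3116170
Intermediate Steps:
O(m) = 4 - m
-48010 - O(-8)*80*(-17 - 30)*(-35 - 33) = -48010 - (4 - 1*(-8))*80*(-17 - 30)*(-35 - 33) = -48010 - (4 + 8)*80*(-47*(-68)) = -48010 - 12*80*3196 = -48010 - 960*3196 = -48010 - 1*3068160 = -48010 - 3068160 = -3116170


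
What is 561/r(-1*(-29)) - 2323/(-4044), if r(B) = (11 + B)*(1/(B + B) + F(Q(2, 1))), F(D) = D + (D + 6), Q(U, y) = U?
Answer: 11598137/5873910 ≈ 1.9745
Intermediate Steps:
F(D) = 6 + 2*D (F(D) = D + (6 + D) = 6 + 2*D)
r(B) = (10 + 1/(2*B))*(11 + B) (r(B) = (11 + B)*(1/(B + B) + (6 + 2*2)) = (11 + B)*(1/(2*B) + (6 + 4)) = (11 + B)*(1/(2*B) + 10) = (11 + B)*(10 + 1/(2*B)) = (10 + 1/(2*B))*(11 + B))
561/r(-1*(-29)) - 2323/(-4044) = 561/(((11 + (-1*(-29))*(221 + 20*(-1*(-29))))/(2*((-1*(-29)))))) - 2323/(-4044) = 561/(((½)*(11 + 29*(221 + 20*29))/29)) - 2323*(-1/4044) = 561/(((½)*(1/29)*(11 + 29*(221 + 580)))) + 2323/4044 = 561/(((½)*(1/29)*(11 + 29*801))) + 2323/4044 = 561/(((½)*(1/29)*(11 + 23229))) + 2323/4044 = 561/(((½)*(1/29)*23240)) + 2323/4044 = 561/(11620/29) + 2323/4044 = 561*(29/11620) + 2323/4044 = 16269/11620 + 2323/4044 = 11598137/5873910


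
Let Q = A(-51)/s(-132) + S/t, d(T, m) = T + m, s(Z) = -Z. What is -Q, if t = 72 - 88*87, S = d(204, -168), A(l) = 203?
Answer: -31975/20856 ≈ -1.5331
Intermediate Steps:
S = 36 (S = 204 - 168 = 36)
t = -7584 (t = 72 - 7656 = -7584)
Q = 31975/20856 (Q = 203/((-1*(-132))) + 36/(-7584) = 203/132 + 36*(-1/7584) = 203*(1/132) - 3/632 = 203/132 - 3/632 = 31975/20856 ≈ 1.5331)
-Q = -1*31975/20856 = -31975/20856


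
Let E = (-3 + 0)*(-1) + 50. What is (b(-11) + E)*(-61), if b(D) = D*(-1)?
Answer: -3904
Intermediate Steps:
b(D) = -D
E = 53 (E = -3*(-1) + 50 = 3 + 50 = 53)
(b(-11) + E)*(-61) = (-1*(-11) + 53)*(-61) = (11 + 53)*(-61) = 64*(-61) = -3904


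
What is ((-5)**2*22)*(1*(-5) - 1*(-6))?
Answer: 550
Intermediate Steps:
((-5)**2*22)*(1*(-5) - 1*(-6)) = (25*22)*(-5 + 6) = 550*1 = 550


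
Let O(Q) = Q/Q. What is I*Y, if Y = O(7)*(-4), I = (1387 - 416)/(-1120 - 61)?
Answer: 3884/1181 ≈ 3.2887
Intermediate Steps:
O(Q) = 1
I = -971/1181 (I = 971/(-1181) = 971*(-1/1181) = -971/1181 ≈ -0.82218)
Y = -4 (Y = 1*(-4) = -4)
I*Y = -971/1181*(-4) = 3884/1181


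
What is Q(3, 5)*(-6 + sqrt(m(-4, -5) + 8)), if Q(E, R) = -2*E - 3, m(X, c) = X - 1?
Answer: 54 - 9*sqrt(3) ≈ 38.412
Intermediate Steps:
m(X, c) = -1 + X
Q(E, R) = -3 - 2*E
Q(3, 5)*(-6 + sqrt(m(-4, -5) + 8)) = (-3 - 2*3)*(-6 + sqrt((-1 - 4) + 8)) = (-3 - 6)*(-6 + sqrt(-5 + 8)) = -9*(-6 + sqrt(3)) = 54 - 9*sqrt(3)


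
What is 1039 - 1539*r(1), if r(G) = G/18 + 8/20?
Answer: 3379/10 ≈ 337.90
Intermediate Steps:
r(G) = ⅖ + G/18 (r(G) = G*(1/18) + 8*(1/20) = G/18 + ⅖ = ⅖ + G/18)
1039 - 1539*r(1) = 1039 - 1539*(⅖ + (1/18)*1) = 1039 - 1539*(⅖ + 1/18) = 1039 - 1539*41/90 = 1039 - 7011/10 = 3379/10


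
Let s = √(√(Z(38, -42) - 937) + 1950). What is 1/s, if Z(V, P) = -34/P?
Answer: √42/(2*√(20475 + I*√103215)) ≈ 0.022643 - 0.00017764*I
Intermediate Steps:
s = √(1950 + 2*I*√103215/21) (s = √(√(-34/(-42) - 937) + 1950) = √(√(-34*(-1/42) - 937) + 1950) = √(√(17/21 - 937) + 1950) = √(√(-19660/21) + 1950) = √(2*I*√103215/21 + 1950) = √(1950 + 2*I*√103215/21) ≈ 44.16 + 0.3464*I)
1/s = 1/(√(859950 + 42*I*√103215)/21) = 21/√(859950 + 42*I*√103215)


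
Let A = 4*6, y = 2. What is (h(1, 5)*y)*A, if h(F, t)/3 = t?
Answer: 720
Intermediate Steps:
h(F, t) = 3*t
A = 24
(h(1, 5)*y)*A = ((3*5)*2)*24 = (15*2)*24 = 30*24 = 720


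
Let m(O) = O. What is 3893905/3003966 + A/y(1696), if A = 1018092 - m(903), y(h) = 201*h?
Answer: 730502968409/170673332256 ≈ 4.2801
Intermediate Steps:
A = 1017189 (A = 1018092 - 1*903 = 1018092 - 903 = 1017189)
3893905/3003966 + A/y(1696) = 3893905/3003966 + 1017189/((201*1696)) = 3893905*(1/3003966) + 1017189/340896 = 3893905/3003966 + 1017189*(1/340896) = 3893905/3003966 + 339063/113632 = 730502968409/170673332256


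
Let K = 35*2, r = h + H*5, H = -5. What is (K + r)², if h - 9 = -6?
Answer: 2304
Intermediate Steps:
h = 3 (h = 9 - 6 = 3)
r = -22 (r = 3 - 5*5 = 3 - 25 = -22)
K = 70
(K + r)² = (70 - 22)² = 48² = 2304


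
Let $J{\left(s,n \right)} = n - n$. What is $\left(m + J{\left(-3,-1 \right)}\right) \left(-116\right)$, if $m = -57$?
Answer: $6612$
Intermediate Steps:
$J{\left(s,n \right)} = 0$
$\left(m + J{\left(-3,-1 \right)}\right) \left(-116\right) = \left(-57 + 0\right) \left(-116\right) = \left(-57\right) \left(-116\right) = 6612$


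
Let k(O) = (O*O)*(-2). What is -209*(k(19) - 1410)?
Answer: 445588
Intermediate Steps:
k(O) = -2*O² (k(O) = O²*(-2) = -2*O²)
-209*(k(19) - 1410) = -209*(-2*19² - 1410) = -209*(-2*361 - 1410) = -209*(-722 - 1410) = -209*(-2132) = 445588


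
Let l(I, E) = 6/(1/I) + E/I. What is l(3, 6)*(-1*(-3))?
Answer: 60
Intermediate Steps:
l(I, E) = 6*I + E/I
l(3, 6)*(-1*(-3)) = (6*3 + 6/3)*(-1*(-3)) = (18 + 6*(⅓))*3 = (18 + 2)*3 = 20*3 = 60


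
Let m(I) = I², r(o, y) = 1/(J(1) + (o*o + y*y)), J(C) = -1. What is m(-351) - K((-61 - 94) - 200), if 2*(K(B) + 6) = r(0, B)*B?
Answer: 31054078291/252048 ≈ 1.2321e+5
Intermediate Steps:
r(o, y) = 1/(-1 + o² + y²) (r(o, y) = 1/(-1 + (o*o + y*y)) = 1/(-1 + (o² + y²)) = 1/(-1 + o² + y²))
K(B) = -6 + B/(2*(-1 + B²)) (K(B) = -6 + (B/(-1 + 0² + B²))/2 = -6 + (B/(-1 + 0 + B²))/2 = -6 + (B/(-1 + B²))/2 = -6 + B/(2*(-1 + B²)))
m(-351) - K((-61 - 94) - 200) = (-351)² - (12 + ((-61 - 94) - 200) - 12*((-61 - 94) - 200)²)/(2*(-1 + ((-61 - 94) - 200)²)) = 123201 - (12 + (-155 - 200) - 12*(-155 - 200)²)/(2*(-1 + (-155 - 200)²)) = 123201 - (12 - 355 - 12*(-355)²)/(2*(-1 + (-355)²)) = 123201 - (12 - 355 - 12*126025)/(2*(-1 + 126025)) = 123201 - (12 - 355 - 1512300)/(2*126024) = 123201 - (-1512643)/(2*126024) = 123201 - 1*(-1512643/252048) = 123201 + 1512643/252048 = 31054078291/252048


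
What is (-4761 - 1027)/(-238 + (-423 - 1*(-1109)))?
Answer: -1447/112 ≈ -12.920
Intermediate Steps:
(-4761 - 1027)/(-238 + (-423 - 1*(-1109))) = -5788/(-238 + (-423 + 1109)) = -5788/(-238 + 686) = -5788/448 = -5788*1/448 = -1447/112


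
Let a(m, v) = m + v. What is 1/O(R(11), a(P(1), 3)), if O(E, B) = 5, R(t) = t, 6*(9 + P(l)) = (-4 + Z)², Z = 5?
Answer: ⅕ ≈ 0.20000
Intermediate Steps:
P(l) = -53/6 (P(l) = -9 + (-4 + 5)²/6 = -9 + (⅙)*1² = -9 + (⅙)*1 = -9 + ⅙ = -53/6)
1/O(R(11), a(P(1), 3)) = 1/5 = ⅕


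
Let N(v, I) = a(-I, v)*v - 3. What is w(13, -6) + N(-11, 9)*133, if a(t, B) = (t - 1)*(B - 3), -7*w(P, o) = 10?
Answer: -1436543/7 ≈ -2.0522e+5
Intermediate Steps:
w(P, o) = -10/7 (w(P, o) = -⅐*10 = -10/7)
a(t, B) = (-1 + t)*(-3 + B)
N(v, I) = -3 + v*(3 - v + 3*I - I*v) (N(v, I) = (3 - v - (-3)*I + v*(-I))*v - 3 = (3 - v + 3*I - I*v)*v - 3 = v*(3 - v + 3*I - I*v) - 3 = -3 + v*(3 - v + 3*I - I*v))
w(13, -6) + N(-11, 9)*133 = -10/7 + (-3 - 11*(3 - 1*(-11) + 3*9 - 1*9*(-11)))*133 = -10/7 + (-3 - 11*(3 + 11 + 27 + 99))*133 = -10/7 + (-3 - 11*140)*133 = -10/7 + (-3 - 1540)*133 = -10/7 - 1543*133 = -10/7 - 205219 = -1436543/7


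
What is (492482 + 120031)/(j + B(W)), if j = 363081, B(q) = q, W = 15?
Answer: 68057/40344 ≈ 1.6869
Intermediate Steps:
(492482 + 120031)/(j + B(W)) = (492482 + 120031)/(363081 + 15) = 612513/363096 = 612513*(1/363096) = 68057/40344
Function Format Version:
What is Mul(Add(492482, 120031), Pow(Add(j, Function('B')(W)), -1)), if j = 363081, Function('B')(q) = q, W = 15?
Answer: Rational(68057, 40344) ≈ 1.6869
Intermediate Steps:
Mul(Add(492482, 120031), Pow(Add(j, Function('B')(W)), -1)) = Mul(Add(492482, 120031), Pow(Add(363081, 15), -1)) = Mul(612513, Pow(363096, -1)) = Mul(612513, Rational(1, 363096)) = Rational(68057, 40344)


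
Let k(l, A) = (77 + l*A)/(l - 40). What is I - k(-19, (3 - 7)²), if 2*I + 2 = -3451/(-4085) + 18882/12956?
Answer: -11542222643/3122590340 ≈ -3.6964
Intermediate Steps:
I = 7996803/52925260 (I = -1 + (-3451/(-4085) + 18882/12956)/2 = -1 + (-3451*(-1/4085) + 18882*(1/12956))/2 = -1 + (3451/4085 + 9441/6478)/2 = -1 + (½)*(60922063/26462630) = -1 + 60922063/52925260 = 7996803/52925260 ≈ 0.15110)
k(l, A) = (77 + A*l)/(-40 + l)
I - k(-19, (3 - 7)²) = 7996803/52925260 - (77 + (3 - 7)²*(-19))/(-40 - 19) = 7996803/52925260 - (77 + (-4)²*(-19))/(-59) = 7996803/52925260 - (-1)*(77 + 16*(-19))/59 = 7996803/52925260 - (-1)*(77 - 304)/59 = 7996803/52925260 - (-1)*(-227)/59 = 7996803/52925260 - 1*227/59 = 7996803/52925260 - 227/59 = -11542222643/3122590340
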